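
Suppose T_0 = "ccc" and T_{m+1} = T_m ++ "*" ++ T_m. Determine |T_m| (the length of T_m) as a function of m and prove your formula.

Claim: |T_m| = 2^{m+2} − 1.

Base case: |T_0| = 3, and 2^{0+2} − 1 = 3.
Assume |T_r| = 2^{r+2} − 1.
Then |T_{r+1}| = |T_r| + 1 + |T_r| = 2|T_r| + 1 = 2(2^{r+2} − 1) + 1 = 2^{r+3} − 2 + 1 = 2^{r+3} − 1.
This completes the inductive step, so |T_m| = 2^{m+2} − 1 for all m ≥ 0.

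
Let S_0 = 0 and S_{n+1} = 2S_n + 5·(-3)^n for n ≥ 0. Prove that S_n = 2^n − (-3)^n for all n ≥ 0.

Base case: S_0 = 0, and 2^0 − (-3)^0 = 1 − 1 = 0.
Assume S_k = 2^k − (-3)^k for some k ≥ 0.
Then S_{k+1} = 2S_k + 5·(-3)^k = 2·(2^k − (-3)^k) + 5·(-3)^k = 2^{k+1} − 2·(-3)^k + 5·(-3)^k = 2^{k+1} + 3·(-3)^k = 2^{k+1} − (-3)^{k+1}.
By induction, S_n = 2^n − (-3)^n for all n ≥ 0.

S_n = 2^n − (-3)^n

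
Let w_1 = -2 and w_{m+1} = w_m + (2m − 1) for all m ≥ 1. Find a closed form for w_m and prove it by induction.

Claim: w_m = m^2 − 2m − 1.

Base case: w_1 = -2, and 1^2 − 2·1 − 1 = -2.
Assume w_j = j^2 − 2j − 1.
Then w_{j+1} = w_j + (2j − 1) = (j^2 − 2j − 1) + (2j − 1) = j^2 − 2,
and (j+1)^2 − 2·(j+1) − 1 = j^2 − 2.
This completes the inductive step, so w_m = m^2 − 2m − 1 for all m ≥ 1.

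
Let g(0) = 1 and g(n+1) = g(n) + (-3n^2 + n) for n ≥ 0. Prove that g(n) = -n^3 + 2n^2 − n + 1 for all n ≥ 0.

Base case: g(0) = 1, and -0^3 + 2·0^2 − 0 + 1 = 1.
Assume g(k) = -k^3 + 2k^2 − k + 1.
Then g(k+1) = g(k) + (-3k^2 + k) = (-k^3 + 2k^2 − k + 1) + (-3k^2 + k) = -k^3 − k^2 + 1,
and -(k+1)^3 + 2·(k+1)^2 − (k+1) + 1 = -k^3 − k^2 + 1.
This completes the inductive step, so g(n) = -n^3 + 2n^2 − n + 1 for all n ≥ 0.

g(n) = -n^3 + 2n^2 − n + 1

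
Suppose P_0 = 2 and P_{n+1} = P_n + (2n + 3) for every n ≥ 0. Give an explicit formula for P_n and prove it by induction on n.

Claim: P_n = n^2 + 2n + 2.

Base case: P_0 = 2, and 0^2 + 2·0 + 2 = 2.
Assume P_m = m^2 + 2m + 2.
Then P_{m+1} = P_m + (2m + 3) = (m^2 + 2m + 2) + (2m + 3) = m^2 + 4m + 5,
and (m+1)^2 + 2·(m+1) + 2 = m^2 + 4m + 5.
By induction, P_n = n^2 + 2n + 2 for all n ≥ 0.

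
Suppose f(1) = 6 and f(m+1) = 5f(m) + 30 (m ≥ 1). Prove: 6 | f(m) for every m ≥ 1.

Base case: f(1) = 6 = 6·1, so 6 | f(1).
Assume 6 | f(k), so f(k) = 6t for some integer t.
Then f(k+1) = 5f(k) + 30 = 5·(6t) + 30 = 6(5t + 5), so 6 | f(k+1).
By induction, 6 | f(m) for all m ≥ 1.

6 | f(m)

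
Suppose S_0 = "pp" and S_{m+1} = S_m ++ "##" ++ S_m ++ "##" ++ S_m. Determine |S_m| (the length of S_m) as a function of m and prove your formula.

Claim: |S_m| = 4·3^m − 2.

Base case: |S_0| = 2, and 4·3^0 − 2 = 2.
Assume |S_j| = 4·3^j − 2.
Then |S_{j+1}| = 3|S_j| + 4 = 3(4·3^j − 2) + 4 = 4·3^{j+1} − 6 + 4 = 4·3^{j+1} − 2.
This completes the inductive step, so |S_m| = 4·3^m − 2 for all m ≥ 0.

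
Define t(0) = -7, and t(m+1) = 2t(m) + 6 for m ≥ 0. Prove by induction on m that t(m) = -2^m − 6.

Base case: t(0) = -7, and -2^0 − 6 = -1 − 6 = -7.
Assume t(r) = -2^r − 6 for some r ≥ 0.
Then t(r+1) = 2t(r) + 6 = 2·(-2^r − 6) + 6 = -2^{r+1} − 12 + 6 = -2^{r+1} − 6.
So the formula holds for r+1, and by induction t(m) = -2^m − 6 for all m ≥ 0.

t(m) = -2^m − 6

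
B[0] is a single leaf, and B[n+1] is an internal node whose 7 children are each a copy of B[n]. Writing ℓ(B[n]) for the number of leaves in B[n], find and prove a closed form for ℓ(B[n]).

Claim: ℓ(B[n]) = 7^n.

Base case: ℓ(B[0]) = 1, and 7^0 = 1.
Assume ℓ(B[k]) = 7^k.
Then ℓ(B[k+1]) = 7·ℓ(B[k]) = 7·7^k = 7^{k+1}.
So the formula holds for k+1, and by induction ℓ(B[n]) = 7^n for all n ≥ 0.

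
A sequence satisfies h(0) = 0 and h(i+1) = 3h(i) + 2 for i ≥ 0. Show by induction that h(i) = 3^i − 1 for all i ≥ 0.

Base case: h(0) = 0, and 3^0 − 1 = 1 − 1 = 0.
Assume h(m) = 3^m − 1 for some m ≥ 0.
Then h(m+1) = 3h(m) + 2 = 3·(3^m − 1) + 2 = 3^{m+1} − 3 + 2 = 3^{m+1} − 1.
Hence h(i) = 3^i − 1 for every i ≥ 0, by induction.

h(i) = 3^i − 1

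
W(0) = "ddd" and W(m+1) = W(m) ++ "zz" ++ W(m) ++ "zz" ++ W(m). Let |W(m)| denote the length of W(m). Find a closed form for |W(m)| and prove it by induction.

Claim: |W(m)| = 5·3^m − 2.

Base case: |W(0)| = 3, and 5·3^0 − 2 = 3.
Assume |W(j)| = 5·3^j − 2.
Then |W(j+1)| = 3|W(j)| + 4 = 3(5·3^j − 2) + 4 = 5·3^{j+1} − 6 + 4 = 5·3^{j+1} − 2.
By induction, |W(m)| = 5·3^m − 2 for all m ≥ 0.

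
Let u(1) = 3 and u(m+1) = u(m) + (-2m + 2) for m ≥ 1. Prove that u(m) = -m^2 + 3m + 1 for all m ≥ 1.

Base case: u(1) = 3, and -1^2 + 3·1 + 1 = 3.
Assume u(k) = -k^2 + 3k + 1.
Then u(k+1) = u(k) + (-2k + 2) = (-k^2 + 3k + 1) + (-2k + 2) = -k^2 + k + 3,
and -(k+1)^2 + 3·(k+1) + 1 = -k^2 + k + 3.
Hence u(m) = -m^2 + 3m + 1 for every m ≥ 1, by induction.

u(m) = -m^2 + 3m + 1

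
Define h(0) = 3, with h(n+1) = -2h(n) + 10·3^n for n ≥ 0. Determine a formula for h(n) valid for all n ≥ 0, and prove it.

Claim: h(n) = (-2)^n + 2·3^n.

Base case: h(0) = 3, and (-2)^0 + 2·3^0 = 1 + 2 = 3.
Assume h(m) = (-2)^m + 2·3^m for some m ≥ 0.
Then h(m+1) = -2h(m) + 10·3^m = -2·((-2)^m + 2·3^m) + 10·3^m = (-2)^{m+1} − 4·3^m + 10·3^m = (-2)^{m+1} + 6·3^m = (-2)^{m+1} + 2·3^{m+1}.
This completes the inductive step, so h(n) = (-2)^n + 2·3^n for all n ≥ 0.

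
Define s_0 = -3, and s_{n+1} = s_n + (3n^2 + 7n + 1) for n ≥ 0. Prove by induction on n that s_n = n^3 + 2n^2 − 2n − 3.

Base case: s_0 = -3, and 0^3 + 2·0^2 − 2·0 − 3 = -3.
Assume s_r = r^3 + 2r^2 − 2r − 3.
Then s_{r+1} = s_r + (3r^2 + 7r + 1) = (r^3 + 2r^2 − 2r − 3) + (3r^2 + 7r + 1) = r^3 + 5r^2 + 5r − 2,
and (r+1)^3 + 2·(r+1)^2 − 2·(r+1) − 3 = r^3 + 5r^2 + 5r − 2.
This completes the inductive step, so s_n = n^3 + 2n^2 − 2n − 3 for all n ≥ 0.

s_n = n^3 + 2n^2 − 2n − 3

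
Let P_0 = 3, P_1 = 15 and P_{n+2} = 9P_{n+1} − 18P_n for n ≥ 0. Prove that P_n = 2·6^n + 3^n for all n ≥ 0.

Base cases: P_0 = 3 and 2·6^0 + 3^0 = 3; P_1 = 15 and 2·6^1 + 3^1 = 15.
Assume P_j = 2·6^j + 3^j for all 0 ≤ j ≤ r, where r ≥ 1.
Then P_{r+1} = 9P_r − 18P_{r−1} = 9·(2·6^r + 3^r) − 18·(2·6^{r−1} + 3^{r−1}) = 2·(9·6 − 18)6^{r−1} + (9·3 − 18)3^{r−1} = 72·6^{r−1} + 9·3^{r−1} = 2·6^{r+1} + 3^{r+1}.
So the formula holds for r+1, and by strong induction P_n = 2·6^n + 3^n for all n ≥ 0.

P_n = 2·6^n + 3^n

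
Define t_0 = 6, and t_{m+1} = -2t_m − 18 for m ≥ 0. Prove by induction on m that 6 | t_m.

Base case: t_0 = 6 = 6·1, so 6 | t_0.
Assume 6 | t_k, so t_k = 6s for some integer s.
Then t_{k+1} = -2t_k − 18 = -2·(6s) − 18 = 6(-2s − 3), so 6 | t_{k+1}.
By induction, 6 | t_m for all m ≥ 0.

6 | t_m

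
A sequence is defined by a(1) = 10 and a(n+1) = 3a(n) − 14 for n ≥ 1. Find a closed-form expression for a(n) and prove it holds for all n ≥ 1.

Claim: a(n) = 3^n + 7.

Base case: a(1) = 10, and 3^1 + 7 = 3 + 7 = 10.
Assume a(r) = 3^r + 7 for some r ≥ 1.
Then a(r+1) = 3a(r) − 14 = 3·(3^r + 7) − 14 = 3^{r+1} + 21 − 14 = 3^{r+1} + 7.
This completes the inductive step, so a(n) = 3^n + 7 for all n ≥ 1.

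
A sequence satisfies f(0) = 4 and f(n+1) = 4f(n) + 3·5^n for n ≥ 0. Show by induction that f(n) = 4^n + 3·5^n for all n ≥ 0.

Base case: f(0) = 4, and 4^0 + 3·5^0 = 1 + 3 = 4.
Assume f(m) = 4^m + 3·5^m for some m ≥ 0.
Then f(m+1) = 4f(m) + 3·5^m = 4·(4^m + 3·5^m) + 3·5^m = 4^{m+1} + 12·5^m + 3·5^m = 4^{m+1} + 15·5^m = 4^{m+1} + 3·5^{m+1}.
Hence f(n) = 4^n + 3·5^n for every n ≥ 0, by induction.

f(n) = 4^n + 3·5^n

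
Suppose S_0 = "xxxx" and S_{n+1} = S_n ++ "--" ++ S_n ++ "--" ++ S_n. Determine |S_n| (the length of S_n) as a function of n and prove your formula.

Claim: |S_n| = 6·3^n − 2.

Base case: |S_0| = 4, and 6·3^0 − 2 = 4.
Assume |S_m| = 6·3^m − 2.
Then |S_{m+1}| = 3|S_m| + 4 = 3(6·3^m − 2) + 4 = 6·3^{m+1} − 6 + 4 = 6·3^{m+1} − 2.
Hence |S_n| = 6·3^n − 2 for every n ≥ 0, by induction.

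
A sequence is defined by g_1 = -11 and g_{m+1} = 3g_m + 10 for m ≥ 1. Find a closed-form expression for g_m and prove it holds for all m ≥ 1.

Claim: g_m = -2·3^m − 5.

Base case: g_1 = -11, and -2·3^1 − 5 = -6 − 5 = -11.
Assume g_k = -2·3^k − 5 for some k ≥ 1.
Then g_{k+1} = 3g_k + 10 = 3·(-2·3^k − 5) + 10 = -6·3^k − 15 + 10 = -2·3^{k+1} − 5.
Hence g_m = -2·3^m − 5 for every m ≥ 1, by induction.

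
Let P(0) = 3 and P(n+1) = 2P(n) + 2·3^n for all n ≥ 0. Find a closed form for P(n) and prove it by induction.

Claim: P(n) = 2^n + 2·3^n.

Base case: P(0) = 3, and 2^0 + 2·3^0 = 1 + 2 = 3.
Assume P(j) = 2^j + 2·3^j for some j ≥ 0.
Then P(j+1) = 2P(j) + 2·3^j = 2·(2^j + 2·3^j) + 2·3^j = 2^{j+1} + 4·3^j + 2·3^j = 2^{j+1} + 6·3^j = 2^{j+1} + 2·3^{j+1}.
By induction, P(n) = 2^n + 2·3^n for all n ≥ 0.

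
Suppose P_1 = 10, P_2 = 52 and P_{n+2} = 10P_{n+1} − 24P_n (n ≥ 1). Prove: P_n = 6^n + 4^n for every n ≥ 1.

Base cases: P_1 = 10 and 6^1 + 4^1 = 10; P_2 = 52 and 6^2 + 4^2 = 52.
Assume P_j = 6^j + 4^j for all 1 ≤ j ≤ m, where m ≥ 2.
Then P_{m+1} = 10P_m − 24P_{m−1} = 10·(6^m + 4^m) − 24·(6^{m−1} + 4^{m−1}) = (10·6 − 24)6^{m−1} + (10·4 − 24)4^{m−1} = 36·6^{m−1} + 16·4^{m−1} = 6^{m+1} + 4^{m+1}.
So the formula holds for m+1, and by strong induction P_n = 6^n + 4^n for all n ≥ 1.

P_n = 6^n + 4^n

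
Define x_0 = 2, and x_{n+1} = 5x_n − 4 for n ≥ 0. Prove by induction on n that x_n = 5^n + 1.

Base case: x_0 = 2, and 5^0 + 1 = 1 + 1 = 2.
Assume x_k = 5^k + 1 for some k ≥ 0.
Then x_{k+1} = 5x_k − 4 = 5·(5^k + 1) − 4 = 5^{k+1} + 5 − 4 = 5^{k+1} + 1.
By induction, x_n = 5^n + 1 for all n ≥ 0.

x_n = 5^n + 1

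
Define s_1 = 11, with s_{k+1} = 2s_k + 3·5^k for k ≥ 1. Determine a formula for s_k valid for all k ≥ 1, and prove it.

Claim: s_k = 3·2^k + 5^k.

Base case: s_1 = 11, and 3·2^1 + 5^1 = 6 + 5 = 11.
Assume s_r = 3·2^r + 5^r for some r ≥ 1.
Then s_{r+1} = 2s_r + 3·5^r = 2·(3·2^r + 5^r) + 3·5^r = 3·2^{r+1} + 2·5^r + 3·5^r = 3·2^{r+1} + 5·5^r = 3·2^{r+1} + 5^{r+1}.
Hence s_k = 3·2^k + 5^k for every k ≥ 1, by induction.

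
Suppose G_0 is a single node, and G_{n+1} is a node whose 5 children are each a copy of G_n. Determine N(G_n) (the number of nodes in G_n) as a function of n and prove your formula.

Claim: N(G_n) = (5^{n+1} − 1)/4.

Base case: N(G_0) = 1, and (5^{0+1} − 1)/4 = 1.
Assume N(G_k) = (5^{k+1} − 1)/4.
Then N(G_{k+1}) = 1 + 5N(G_k) = 1 + 5·(5^{k+1} − 1)/4 = 1 + (5^{k+2} − 5)/4 = (4 + 5^{k+2} − 5)/4 = (5^{k+2} − 1)/4.
Hence N(G_n) = (5^{n+1} − 1)/4 for every n ≥ 0, by induction.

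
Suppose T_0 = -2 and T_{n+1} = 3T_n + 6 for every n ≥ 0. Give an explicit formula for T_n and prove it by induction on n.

Claim: T_n = 3^n − 3.

Base case: T_0 = -2, and 3^0 − 3 = 1 − 3 = -2.
Assume T_k = 3^k − 3 for some k ≥ 0.
Then T_{k+1} = 3T_k + 6 = 3·(3^k − 3) + 6 = 3^{k+1} − 9 + 6 = 3^{k+1} − 3.
This completes the inductive step, so T_n = 3^n − 3 for all n ≥ 0.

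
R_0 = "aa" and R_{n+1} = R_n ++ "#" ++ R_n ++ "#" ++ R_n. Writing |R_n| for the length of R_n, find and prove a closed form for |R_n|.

Claim: |R_n| = 3^{n+1} − 1.

Base case: |R_0| = 2, and 3^{0+1} − 1 = 2.
Assume |R_k| = 3^{k+1} − 1.
Then |R_{k+1}| = 3|R_k| + 2 = 3(3^{k+1} − 1) + 2 = 3^{k+2} − 3 + 2 = 3^{k+2} − 1.
So the formula holds for k+1, and by induction |R_n| = 3^{n+1} − 1 for all n ≥ 0.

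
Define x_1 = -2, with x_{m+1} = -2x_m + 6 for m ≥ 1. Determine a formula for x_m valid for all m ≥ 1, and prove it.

Claim: x_m = 2·(-2)^m + 2.

Base case: x_1 = -2, and 2·(-2)^1 + 2 = -4 + 2 = -2.
Assume x_j = 2·(-2)^j + 2 for some j ≥ 1.
Then x_{j+1} = -2x_j + 6 = -2·(2·(-2)^j + 2) + 6 = -4·(-2)^j − 4 + 6 = 2·(-2)^{j+1} + 2.
Hence x_m = 2·(-2)^m + 2 for every m ≥ 1, by induction.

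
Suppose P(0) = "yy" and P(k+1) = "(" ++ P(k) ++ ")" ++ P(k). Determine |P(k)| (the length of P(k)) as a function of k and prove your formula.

Claim: |P(k)| = 2^{k+2} − 2.

Base case: |P(0)| = 2, and 2^{0+2} − 2 = 2.
Assume |P(r)| = 2^{r+2} − 2.
Then |P(r+1)| = 1 + |P(r)| + 1 + |P(r)| = 2|P(r)| + 2 = 2(2^{r+2} − 2) + 2 = 2^{r+3} − 4 + 2 = 2^{r+3} − 2.
So the formula holds for r+1, and by induction |P(k)| = 2^{k+2} − 2 for all k ≥ 0.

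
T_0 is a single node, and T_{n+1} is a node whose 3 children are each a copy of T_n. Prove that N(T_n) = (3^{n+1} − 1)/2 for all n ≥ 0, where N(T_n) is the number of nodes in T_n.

Base case: N(T_0) = 1, and (3^{0+1} − 1)/2 = 1.
Assume N(T_j) = (3^{j+1} − 1)/2.
Then N(T_{j+1}) = 1 + 3N(T_j) = 1 + 3·(3^{j+1} − 1)/2 = 1 + (3^{j+2} − 3)/2 = (2 + 3^{j+2} − 3)/2 = (3^{j+2} − 1)/2.
So the formula holds for j+1, and by induction N(T_n) = (3^{n+1} − 1)/2 for all n ≥ 0.

N(T_n) = (3^{n+1} − 1)/2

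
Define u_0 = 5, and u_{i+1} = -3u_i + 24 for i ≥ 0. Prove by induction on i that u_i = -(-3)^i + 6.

Base case: u_0 = 5, and -(-3)^0 + 6 = -1 + 6 = 5.
Assume u_j = -(-3)^j + 6 for some j ≥ 0.
Then u_{j+1} = -3u_j + 24 = -3·(-(-3)^j + 6) + 24 = 3·(-3)^j − 18 + 24 = -(-3)^{j+1} + 6.
By induction, u_i = -(-3)^i + 6 for all i ≥ 0.

u_i = -(-3)^i + 6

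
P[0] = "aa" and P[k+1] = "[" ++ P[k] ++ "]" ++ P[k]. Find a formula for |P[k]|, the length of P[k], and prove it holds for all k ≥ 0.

Claim: |P[k]| = 2^{k+2} − 2.

Base case: |P[0]| = 2, and 2^{0+2} − 2 = 2.
Assume |P[j]| = 2^{j+2} − 2.
Then |P[j+1]| = 1 + |P[j]| + 1 + |P[j]| = 2|P[j]| + 2 = 2(2^{j+2} − 2) + 2 = 2^{j+3} − 4 + 2 = 2^{j+3} − 2.
Hence |P[k]| = 2^{k+2} − 2 for every k ≥ 0, by induction.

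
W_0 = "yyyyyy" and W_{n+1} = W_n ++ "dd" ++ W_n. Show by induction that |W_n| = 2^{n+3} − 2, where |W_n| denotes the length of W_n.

Base case: |W_0| = 6, and 2^{0+3} − 2 = 6.
Assume |W_j| = 2^{j+3} − 2.
Then |W_{j+1}| = |W_j| + 2 + |W_j| = 2|W_j| + 2 = 2(2^{j+3} − 2) + 2 = 2^{j+1+3} − 4 + 2 = 2^{j+1+3} − 2.
Hence |W_n| = 2^{n+3} − 2 for every n ≥ 0, by induction.

|W_n| = 2^{n+3} − 2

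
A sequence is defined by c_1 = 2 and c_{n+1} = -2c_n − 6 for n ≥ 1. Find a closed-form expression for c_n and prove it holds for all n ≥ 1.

Claim: c_n = -2·(-2)^n − 2.

Base case: c_1 = 2, and -2·(-2)^1 − 2 = 4 − 2 = 2.
Assume c_m = -2·(-2)^m − 2 for some m ≥ 1.
Then c_{m+1} = -2c_m − 6 = -2·(-2·(-2)^m − 2) − 6 = 4·(-2)^m + 4 − 6 = -2·(-2)^{m+1} − 2.
This completes the inductive step, so c_n = -2·(-2)^n − 2 for all n ≥ 1.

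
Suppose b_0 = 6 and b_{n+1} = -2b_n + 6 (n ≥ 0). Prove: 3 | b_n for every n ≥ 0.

Base case: b_0 = 6 = 3·2, so 3 | b_0.
Assume 3 | b_j, so b_j = 3t for some integer t.
Then b_{j+1} = -2b_j + 6 = -2·(3t) + 6 = 3(-2t + 2), so 3 | b_{j+1}.
This completes the inductive step, so 3 | b_n for all n ≥ 0.

3 | b_n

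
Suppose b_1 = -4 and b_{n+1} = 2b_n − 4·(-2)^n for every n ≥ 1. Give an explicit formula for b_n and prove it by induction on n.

Claim: b_n = -2^n + (-2)^n.

Base case: b_1 = -4, and -2^1 + (-2)^1 = -2 − 2 = -4.
Assume b_j = -2^j + (-2)^j for some j ≥ 1.
Then b_{j+1} = 2b_j − 4·(-2)^j = 2·(-2^j + (-2)^j) − 4·(-2)^j = -2^{j+1} + 2·(-2)^j − 4·(-2)^j = -2^{j+1} − 2·(-2)^j = -2^{j+1} + (-2)^{j+1}.
This completes the inductive step, so b_n = -2^n + (-2)^n for all n ≥ 1.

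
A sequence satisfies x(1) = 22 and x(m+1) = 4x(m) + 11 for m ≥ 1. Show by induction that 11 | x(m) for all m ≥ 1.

Base case: x(1) = 22 = 11·2, so 11 | x(1).
Assume 11 | x(k), so x(k) = 11t for some integer t.
Then x(k+1) = 4x(k) + 11 = 4·(11t) + 11 = 11(4t + 1), so 11 | x(k+1).
This completes the inductive step, so 11 | x(m) for all m ≥ 1.

11 | x(m)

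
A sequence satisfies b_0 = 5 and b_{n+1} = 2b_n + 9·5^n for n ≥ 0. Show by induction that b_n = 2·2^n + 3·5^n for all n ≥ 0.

Base case: b_0 = 5, and 2·2^0 + 3·5^0 = 2 + 3 = 5.
Assume b_r = 2·2^r + 3·5^r for some r ≥ 0.
Then b_{r+1} = 2b_r + 9·5^r = 2·(2·2^r + 3·5^r) + 9·5^r = 2·2^{r+1} + 6·5^r + 9·5^r = 2·2^{r+1} + 15·5^r = 2·2^{r+1} + 3·5^{r+1}.
By induction, b_n = 2·2^n + 3·5^n for all n ≥ 0.

b_n = 2·2^n + 3·5^n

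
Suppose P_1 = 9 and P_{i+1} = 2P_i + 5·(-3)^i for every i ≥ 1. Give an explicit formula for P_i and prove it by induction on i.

Claim: P_i = 3·2^i − (-3)^i.

Base case: P_1 = 9, and 3·2^1 − (-3)^1 = 6 + 3 = 9.
Assume P_j = 3·2^j − (-3)^j for some j ≥ 1.
Then P_{j+1} = 2P_j + 5·(-3)^j = 2·(3·2^j − (-3)^j) + 5·(-3)^j = 3·2^{j+1} − 2·(-3)^j + 5·(-3)^j = 3·2^{j+1} + 3·(-3)^j = 3·2^{j+1} − (-3)^{j+1}.
This completes the inductive step, so P_i = 3·2^i − (-3)^i for all i ≥ 1.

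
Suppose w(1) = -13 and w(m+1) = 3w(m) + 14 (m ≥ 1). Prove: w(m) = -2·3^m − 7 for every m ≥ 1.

Base case: w(1) = -13, and -2·3^1 − 7 = -6 − 7 = -13.
Assume w(j) = -2·3^j − 7 for some j ≥ 1.
Then w(j+1) = 3w(j) + 14 = 3·(-2·3^j − 7) + 14 = -6·3^j − 21 + 14 = -2·3^{j+1} − 7.
This completes the inductive step, so w(m) = -2·3^m − 7 for all m ≥ 1.

w(m) = -2·3^m − 7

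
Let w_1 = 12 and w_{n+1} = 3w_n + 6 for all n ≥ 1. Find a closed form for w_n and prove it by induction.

Claim: w_n = 5·3^n − 3.

Base case: w_1 = 12, and 5·3^1 − 3 = 15 − 3 = 12.
Assume w_k = 5·3^k − 3 for some k ≥ 1.
Then w_{k+1} = 3w_k + 6 = 3·(5·3^k − 3) + 6 = 15·3^k − 9 + 6 = 5·3^{k+1} − 3.
By induction, w_n = 5·3^n − 3 for all n ≥ 1.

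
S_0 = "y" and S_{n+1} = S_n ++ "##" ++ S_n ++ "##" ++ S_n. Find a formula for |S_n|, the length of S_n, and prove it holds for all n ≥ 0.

Claim: |S_n| = 3^{n+1} − 2.

Base case: |S_0| = 1, and 3^{0+1} − 2 = 1.
Assume |S_r| = 3^{r+1} − 2.
Then |S_{r+1}| = 3|S_r| + 4 = 3(3^{r+1} − 2) + 4 = 3^{r+2} − 6 + 4 = 3^{r+2} − 2.
Hence |S_n| = 3^{n+1} − 2 for every n ≥ 0, by induction.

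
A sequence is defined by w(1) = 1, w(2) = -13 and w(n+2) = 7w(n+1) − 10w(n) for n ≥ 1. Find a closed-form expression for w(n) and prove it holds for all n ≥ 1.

Claim: w(n) = 3·2^n − 5^n.

Base cases: w(1) = 1 and 3·2^1 − 5^1 = 1; w(2) = -13 and 3·2^2 − 5^2 = -13.
Assume w(j) = 3·2^j − 5^j for all 1 ≤ j ≤ r, where r ≥ 2.
Then w(r+1) = 7w(r) − 10w(r−1) = 7·(3·2^r − 5^r) − 10·(3·2^{r−1} − 5^{r−1}) = 3·(7·2 − 10)2^{r−1} − (7·5 − 10)5^{r−1} = 12·2^{r−1} − 25·5^{r−1} = 3·2^{r+1} − 5^{r+1}.
By strong induction, w(n) = 3·2^n − 5^n for all n ≥ 1.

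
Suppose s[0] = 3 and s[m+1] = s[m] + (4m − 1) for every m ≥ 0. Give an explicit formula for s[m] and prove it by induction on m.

Claim: s[m] = 2m^2 − 3m + 3.

Base case: s[0] = 3, and 2·0^2 − 3·0 + 3 = 3.
Assume s[r] = 2r^2 − 3r + 3.
Then s[r+1] = s[r] + (4r − 1) = (2r^2 − 3r + 3) + (4r − 1) = 2r^2 + r + 2,
and 2·(r+1)^2 − 3·(r+1) + 3 = 2r^2 + r + 2.
This completes the inductive step, so s[m] = 2m^2 − 3m + 3 for all m ≥ 0.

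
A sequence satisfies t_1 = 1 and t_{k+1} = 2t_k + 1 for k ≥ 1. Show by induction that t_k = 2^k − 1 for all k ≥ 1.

Base case: t_1 = 1, and 2^1 − 1 = 2 − 1 = 1.
Assume t_j = 2^j − 1 for some j ≥ 1.
Then t_{j+1} = 2t_j + 1 = 2·(2^j − 1) + 1 = 2^{j+1} − 2 + 1 = 2^{j+1} − 1.
Hence t_k = 2^k − 1 for every k ≥ 1, by induction.

t_k = 2^k − 1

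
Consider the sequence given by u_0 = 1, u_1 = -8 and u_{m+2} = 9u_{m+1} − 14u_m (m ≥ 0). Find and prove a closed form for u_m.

Claim: u_m = 3·2^m − 2·7^m.

Base cases: u_0 = 1 and 3·2^0 − 2·7^0 = 1; u_1 = -8 and 3·2^1 − 2·7^1 = -8.
Assume u_j = 3·2^j − 2·7^j for all 0 ≤ j ≤ r, where r ≥ 1.
Then u_{r+1} = 9u_r − 14u_{r−1} = 9·(3·2^r − 2·7^r) − 14·(3·2^{r−1} − 2·7^{r−1}) = 3·(9·2 − 14)2^{r−1} − 2·(9·7 − 14)7^{r−1} = 12·2^{r−1} − 98·7^{r−1} = 3·2^{r+1} − 2·7^{r+1}.
Hence u_m = 3·2^m − 2·7^m for every m ≥ 0, by strong induction.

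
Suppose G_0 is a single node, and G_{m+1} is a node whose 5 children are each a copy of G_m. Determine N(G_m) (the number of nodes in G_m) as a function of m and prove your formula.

Claim: N(G_m) = (5^{m+1} − 1)/4.

Base case: N(G_0) = 1, and (5^{0+1} − 1)/4 = 1.
Assume N(G_j) = (5^{j+1} − 1)/4.
Then N(G_{j+1}) = 1 + 5N(G_j) = 1 + 5·(5^{j+1} − 1)/4 = 1 + (5^{j+2} − 5)/4 = (4 + 5^{j+2} − 5)/4 = (5^{j+2} − 1)/4.
Hence N(G_m) = (5^{m+1} − 1)/4 for every m ≥ 0, by induction.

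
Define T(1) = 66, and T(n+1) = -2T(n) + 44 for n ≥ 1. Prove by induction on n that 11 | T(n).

Base case: T(1) = 66 = 11·6, so 11 | T(1).
Assume 11 | T(m), so T(m) = 11t for some integer t.
Then T(m+1) = -2T(m) + 44 = -2·(11t) + 44 = 11(-2t + 4), so 11 | T(m+1).
This completes the inductive step, so 11 | T(n) for all n ≥ 1.

11 | T(n)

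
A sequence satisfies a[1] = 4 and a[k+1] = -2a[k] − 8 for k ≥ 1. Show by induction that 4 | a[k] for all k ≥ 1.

Base case: a[1] = 4 = 4·1, so 4 | a[1].
Assume 4 | a[j], so a[j] = 4t for some integer t.
Then a[j+1] = -2a[j] − 8 = -2·(4t) − 8 = 4(-2t − 2), so 4 | a[j+1].
By induction, 4 | a[k] for all k ≥ 1.

4 | a[k]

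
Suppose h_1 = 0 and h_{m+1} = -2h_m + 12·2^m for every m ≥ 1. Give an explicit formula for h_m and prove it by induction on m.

Claim: h_m = 3·(-2)^m + 3·2^m.

Base case: h_1 = 0, and 3·(-2)^1 + 3·2^1 = -6 + 6 = 0.
Assume h_k = 3·(-2)^k + 3·2^k for some k ≥ 1.
Then h_{k+1} = -2h_k + 12·2^k = -2·(3·(-2)^k + 3·2^k) + 12·2^k = 3·(-2)^{k+1} − 6·2^k + 12·2^k = 3·(-2)^{k+1} + 6·2^k = 3·(-2)^{k+1} + 3·2^{k+1}.
Hence h_m = 3·(-2)^m + 3·2^m for every m ≥ 1, by induction.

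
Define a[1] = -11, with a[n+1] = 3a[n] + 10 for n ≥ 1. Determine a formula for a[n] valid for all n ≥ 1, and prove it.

Claim: a[n] = -2·3^n − 5.

Base case: a[1] = -11, and -2·3^1 − 5 = -6 − 5 = -11.
Assume a[j] = -2·3^j − 5 for some j ≥ 1.
Then a[j+1] = 3a[j] + 10 = 3·(-2·3^j − 5) + 10 = -6·3^j − 15 + 10 = -2·3^{j+1} − 5.
Hence a[n] = -2·3^n − 5 for every n ≥ 1, by induction.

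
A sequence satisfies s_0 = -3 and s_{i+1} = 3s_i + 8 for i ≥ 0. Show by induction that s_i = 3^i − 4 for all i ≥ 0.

Base case: s_0 = -3, and 3^0 − 4 = 1 − 4 = -3.
Assume s_m = 3^m − 4 for some m ≥ 0.
Then s_{m+1} = 3s_m + 8 = 3·(3^m − 4) + 8 = 3^{m+1} − 12 + 8 = 3^{m+1} − 4.
So the formula holds for m+1, and by induction s_i = 3^i − 4 for all i ≥ 0.

s_i = 3^i − 4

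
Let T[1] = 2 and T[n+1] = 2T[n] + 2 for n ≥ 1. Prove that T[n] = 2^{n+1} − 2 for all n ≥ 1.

Base case: T[1] = 2, and 2^{1+1} − 2 = 4 − 2 = 2.
Assume T[k] = 2^{k+1} − 2 for some k ≥ 1.
Then T[k+1] = 2T[k] + 2 = 2·(2^{k+1} − 2) + 2 = 2^{k+2} − 4 + 2 = 2^{k+2} − 2.
Hence T[n] = 2^{n+1} − 2 for every n ≥ 1, by induction.

T[n] = 2^{n+1} − 2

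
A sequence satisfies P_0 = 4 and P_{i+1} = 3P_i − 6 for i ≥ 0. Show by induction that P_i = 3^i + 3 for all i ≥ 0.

Base case: P_0 = 4, and 3^0 + 3 = 1 + 3 = 4.
Assume P_r = 3^r + 3 for some r ≥ 0.
Then P_{r+1} = 3P_r − 6 = 3·(3^r + 3) − 6 = 3^{r+1} + 9 − 6 = 3^{r+1} + 3.
By induction, P_i = 3^i + 3 for all i ≥ 0.

P_i = 3^i + 3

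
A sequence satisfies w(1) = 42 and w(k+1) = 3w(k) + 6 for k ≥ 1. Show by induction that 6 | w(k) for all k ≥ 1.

Base case: w(1) = 42 = 6·7, so 6 | w(1).
Assume 6 | w(j), so w(j) = 6t for some integer t.
Then w(j+1) = 3w(j) + 6 = 3·(6t) + 6 = 6(3t + 1), so 6 | w(j+1).
So the property holds for j+1, and by induction 6 | w(k) for all k ≥ 1.

6 | w(k)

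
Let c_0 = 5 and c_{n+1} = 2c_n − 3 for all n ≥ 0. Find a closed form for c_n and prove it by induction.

Claim: c_n = 2^{n+1} + 3.

Base case: c_0 = 5, and 2^{0+1} + 3 = 2 + 3 = 5.
Assume c_m = 2^{m+1} + 3 for some m ≥ 0.
Then c_{m+1} = 2c_m − 3 = 2·(2^{m+1} + 3) − 3 = 2^{m+2} + 6 − 3 = 2^{m+2} + 3.
This completes the inductive step, so c_n = 2^{n+1} + 3 for all n ≥ 0.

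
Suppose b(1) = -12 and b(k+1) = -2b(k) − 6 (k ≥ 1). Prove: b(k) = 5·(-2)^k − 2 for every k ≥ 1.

Base case: b(1) = -12, and 5·(-2)^1 − 2 = -10 − 2 = -12.
Assume b(j) = 5·(-2)^j − 2 for some j ≥ 1.
Then b(j+1) = -2b(j) − 6 = -2·(5·(-2)^j − 2) − 6 = -10·(-2)^j + 4 − 6 = 5·(-2)^{j+1} − 2.
This completes the inductive step, so b(k) = 5·(-2)^k − 2 for all k ≥ 1.

b(k) = 5·(-2)^k − 2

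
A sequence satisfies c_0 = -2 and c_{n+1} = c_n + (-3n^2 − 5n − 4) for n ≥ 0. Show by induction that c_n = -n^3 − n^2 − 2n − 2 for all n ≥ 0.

Base case: c_0 = -2, and -0^3 − 0^2 − 2·0 − 2 = -2.
Assume c_r = -r^3 − r^2 − 2r − 2.
Then c_{r+1} = c_r + (-3r^2 − 5r − 4) = (-r^3 − r^2 − 2r − 2) + (-3r^2 − 5r − 4) = -r^3 − 4r^2 − 7r − 6,
and -(r+1)^3 − (r+1)^2 − 2·(r+1) − 2 = -r^3 − 4r^2 − 7r − 6.
This completes the inductive step, so c_n = -n^3 − n^2 − 2n − 2 for all n ≥ 0.

c_n = -n^3 − n^2 − 2n − 2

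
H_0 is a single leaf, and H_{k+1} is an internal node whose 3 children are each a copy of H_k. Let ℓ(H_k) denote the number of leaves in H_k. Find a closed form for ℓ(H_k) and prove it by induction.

Claim: ℓ(H_k) = 3^k.

Base case: ℓ(H_0) = 1, and 3^0 = 1.
Assume ℓ(H_r) = 3^r.
Then ℓ(H_{r+1}) = 3·ℓ(H_r) = 3·3^r = 3^{r+1}.
Hence ℓ(H_k) = 3^k for every k ≥ 0, by induction.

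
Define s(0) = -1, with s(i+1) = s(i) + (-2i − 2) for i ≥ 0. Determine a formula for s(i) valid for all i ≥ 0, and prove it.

Claim: s(i) = -i^2 − i − 1.

Base case: s(0) = -1, and -0^2 − 0 − 1 = -1.
Assume s(k) = -k^2 − k − 1.
Then s(k+1) = s(k) + (-2k − 2) = (-k^2 − k − 1) + (-2k − 2) = -k^2 − 3k − 3,
and -(k+1)^2 − (k+1) − 1 = -k^2 − 3k − 3.
Hence s(i) = -i^2 − i − 1 for every i ≥ 0, by induction.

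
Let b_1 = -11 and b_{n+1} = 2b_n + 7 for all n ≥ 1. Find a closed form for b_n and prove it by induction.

Claim: b_n = -2^{n+1} − 7.

Base case: b_1 = -11, and -2^{1+1} − 7 = -4 − 7 = -11.
Assume b_k = -2^{k+1} − 7 for some k ≥ 1.
Then b_{k+1} = 2b_k + 7 = 2·(-2^{k+1} − 7) + 7 = -2^{k+2} − 14 + 7 = -2^{k+2} − 7.
By induction, b_n = -2^{n+1} − 7 for all n ≥ 1.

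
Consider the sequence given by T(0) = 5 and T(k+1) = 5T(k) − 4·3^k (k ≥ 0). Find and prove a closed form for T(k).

Claim: T(k) = 3·5^k + 2·3^k.

Base case: T(0) = 5, and 3·5^0 + 2·3^0 = 3 + 2 = 5.
Assume T(r) = 3·5^r + 2·3^r for some r ≥ 0.
Then T(r+1) = 5T(r) − 4·3^r = 5·(3·5^r + 2·3^r) − 4·3^r = 3·5^{r+1} + 10·3^r − 4·3^r = 3·5^{r+1} + 6·3^r = 3·5^{r+1} + 2·3^{r+1}.
By induction, T(k) = 3·5^k + 2·3^k for all k ≥ 0.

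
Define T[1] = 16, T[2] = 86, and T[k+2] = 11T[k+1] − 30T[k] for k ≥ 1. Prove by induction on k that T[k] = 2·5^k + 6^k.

Base cases: T[1] = 16 and 2·5^1 + 6^1 = 16; T[2] = 86 and 2·5^2 + 6^2 = 86.
Assume T[j] = 2·5^j + 6^j for all 1 ≤ j ≤ m, where m ≥ 2.
Then T[m+1] = 11T[m] − 30T[m−1] = 11·(2·5^m + 6^m) − 30·(2·5^{m−1} + 6^{m−1}) = 2·(11·5 − 30)5^{m−1} + (11·6 − 30)6^{m−1} = 50·5^{m−1} + 36·6^{m−1} = 2·5^{m+1} + 6^{m+1}.
By strong induction, T[k] = 2·5^k + 6^k for all k ≥ 1.

T[k] = 2·5^k + 6^k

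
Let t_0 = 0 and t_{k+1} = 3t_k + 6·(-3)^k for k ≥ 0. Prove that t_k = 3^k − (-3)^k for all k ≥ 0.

Base case: t_0 = 0, and 3^0 − (-3)^0 = 1 − 1 = 0.
Assume t_r = 3^r − (-3)^r for some r ≥ 0.
Then t_{r+1} = 3t_r + 6·(-3)^r = 3·(3^r − (-3)^r) + 6·(-3)^r = 3^{r+1} − 3·(-3)^r + 6·(-3)^r = 3^{r+1} + 3·(-3)^r = 3^{r+1} − (-3)^{r+1}.
So the formula holds for r+1, and by induction t_k = 3^k − (-3)^k for all k ≥ 0.

t_k = 3^k − (-3)^k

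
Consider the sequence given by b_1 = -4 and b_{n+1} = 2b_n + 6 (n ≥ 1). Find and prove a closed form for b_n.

Claim: b_n = 2^n − 6.

Base case: b_1 = -4, and 2^1 − 6 = 2 − 6 = -4.
Assume b_r = 2^r − 6 for some r ≥ 1.
Then b_{r+1} = 2b_r + 6 = 2·(2^r − 6) + 6 = 2^{r+1} − 12 + 6 = 2^{r+1} − 6.
So the formula holds for r+1, and by induction b_n = 2^n − 6 for all n ≥ 1.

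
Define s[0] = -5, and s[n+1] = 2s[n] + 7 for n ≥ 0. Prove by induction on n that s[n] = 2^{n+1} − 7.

Base case: s[0] = -5, and 2^{0+1} − 7 = 2 − 7 = -5.
Assume s[k] = 2^{k+1} − 7 for some k ≥ 0.
Then s[k+1] = 2s[k] + 7 = 2·(2^{k+1} − 7) + 7 = 2^{k+2} − 14 + 7 = 2^{k+2} − 7.
By induction, s[n] = 2^{n+1} − 7 for all n ≥ 0.

s[n] = 2^{n+1} − 7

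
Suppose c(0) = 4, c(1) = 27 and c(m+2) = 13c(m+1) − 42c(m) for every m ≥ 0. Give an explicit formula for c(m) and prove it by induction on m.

Claim: c(m) = 3·7^m + 6^m.

Base cases: c(0) = 4 and 3·7^0 + 6^0 = 4; c(1) = 27 and 3·7^1 + 6^1 = 27.
Assume c(i) = 3·7^i + 6^i for all 0 ≤ i ≤ j, where j ≥ 1.
Then c(j+1) = 13c(j) − 42c(j−1) = 13·(3·7^j + 6^j) − 42·(3·7^{j−1} + 6^{j−1}) = 3·(13·7 − 42)7^{j−1} + (13·6 − 42)6^{j−1} = 147·7^{j−1} + 36·6^{j−1} = 3·7^{j+1} + 6^{j+1}.
This completes the inductive step, so c(m) = 3·7^m + 6^m for all m ≥ 0.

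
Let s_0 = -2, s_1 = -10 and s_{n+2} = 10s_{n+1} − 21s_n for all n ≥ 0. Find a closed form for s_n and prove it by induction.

Claim: s_n = -3^n − 7^n.

Base cases: s_0 = -2 and -3^0 − 7^0 = -2; s_1 = -10 and -3^1 − 7^1 = -10.
Assume s_j = -3^j − 7^j for all 0 ≤ j ≤ m, where m ≥ 1.
Then s_{m+1} = 10s_m − 21s_{m−1} = 10·(-3^m − 7^m) − 21·(-3^{m−1} − 7^{m−1}) = -(10·3 − 21)3^{m−1} − (10·7 − 21)7^{m−1} = -9·3^{m−1} − 49·7^{m−1} = -3^{m+1} − 7^{m+1}.
By strong induction, s_n = -3^n − 7^n for all n ≥ 0.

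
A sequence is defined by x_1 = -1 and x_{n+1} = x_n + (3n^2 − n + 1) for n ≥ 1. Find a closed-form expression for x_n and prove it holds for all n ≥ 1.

Claim: x_n = n^3 − 2n^2 + 2n − 2.

Base case: x_1 = -1, and 1^3 − 2·1^2 + 2·1 − 2 = -1.
Assume x_r = r^3 − 2r^2 + 2r − 2.
Then x_{r+1} = x_r + (3r^2 − r + 1) = (r^3 − 2r^2 + 2r − 2) + (3r^2 − r + 1) = r^3 + r^2 + r − 1,
and (r+1)^3 − 2·(r+1)^2 + 2·(r+1) − 2 = r^3 + r^2 + r − 1.
This completes the inductive step, so x_n = n^3 − 2n^2 + 2n − 2 for all n ≥ 1.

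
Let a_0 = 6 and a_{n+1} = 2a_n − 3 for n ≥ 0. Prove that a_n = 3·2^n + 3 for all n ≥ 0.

Base case: a_0 = 6, and 3·2^0 + 3 = 3 + 3 = 6.
Assume a_m = 3·2^m + 3 for some m ≥ 0.
Then a_{m+1} = 2a_m − 3 = 2·(3·2^m + 3) − 3 = 6·2^m + 6 − 3 = 3·2^{m+1} + 3.
By induction, a_n = 3·2^n + 3 for all n ≥ 0.

a_n = 3·2^n + 3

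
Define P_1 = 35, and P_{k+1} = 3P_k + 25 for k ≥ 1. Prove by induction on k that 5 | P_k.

Base case: P_1 = 35 = 5·7, so 5 | P_1.
Assume 5 | P_m, so P_m = 5t for some integer t.
Then P_{m+1} = 3P_m + 25 = 3·(5t) + 25 = 5(3t + 5), so 5 | P_{m+1}.
By induction, 5 | P_k for all k ≥ 1.

5 | P_k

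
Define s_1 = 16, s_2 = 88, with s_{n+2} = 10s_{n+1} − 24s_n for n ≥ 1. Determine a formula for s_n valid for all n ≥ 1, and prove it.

Claim: s_n = 2·6^n + 4^n.

Base cases: s_1 = 16 and 2·6^1 + 4^1 = 16; s_2 = 88 and 2·6^2 + 4^2 = 88.
Assume s_i = 2·6^i + 4^i for all 1 ≤ i ≤ j, where j ≥ 2.
Then s_{j+1} = 10s_j − 24s_{j−1} = 10·(2·6^j + 4^j) − 24·(2·6^{j−1} + 4^{j−1}) = 2·(10·6 − 24)6^{j−1} + (10·4 − 24)4^{j−1} = 72·6^{j−1} + 16·4^{j−1} = 2·6^{j+1} + 4^{j+1}.
This completes the inductive step, so s_n = 2·6^n + 4^n for all n ≥ 1.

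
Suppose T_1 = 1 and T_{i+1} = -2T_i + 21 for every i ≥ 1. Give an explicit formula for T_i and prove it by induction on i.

Claim: T_i = 3·(-2)^i + 7.

Base case: T_1 = 1, and 3·(-2)^1 + 7 = -6 + 7 = 1.
Assume T_m = 3·(-2)^m + 7 for some m ≥ 1.
Then T_{m+1} = -2T_m + 21 = -2·(3·(-2)^m + 7) + 21 = -6·(-2)^m − 14 + 21 = 3·(-2)^{m+1} + 7.
Hence T_i = 3·(-2)^i + 7 for every i ≥ 1, by induction.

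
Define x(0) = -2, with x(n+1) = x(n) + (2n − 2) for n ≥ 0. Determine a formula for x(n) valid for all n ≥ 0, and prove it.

Claim: x(n) = n^2 − 3n − 2.

Base case: x(0) = -2, and 0^2 − 3·0 − 2 = -2.
Assume x(m) = m^2 − 3m − 2.
Then x(m+1) = x(m) + (2m − 2) = (m^2 − 3m − 2) + (2m − 2) = m^2 − m − 4,
and (m+1)^2 − 3·(m+1) − 2 = m^2 − m − 4.
Hence x(n) = n^2 − 3n − 2 for every n ≥ 0, by induction.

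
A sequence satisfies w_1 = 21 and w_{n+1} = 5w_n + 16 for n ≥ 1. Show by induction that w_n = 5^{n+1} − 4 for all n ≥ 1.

Base case: w_1 = 21, and 5^{1+1} − 4 = 25 − 4 = 21.
Assume w_m = 5^{m+1} − 4 for some m ≥ 1.
Then w_{m+1} = 5w_m + 16 = 5·(5^{m+1} − 4) + 16 = 5^{m+2} − 20 + 16 = 5^{m+2} − 4.
Hence w_n = 5^{n+1} − 4 for every n ≥ 1, by induction.

w_n = 5^{n+1} − 4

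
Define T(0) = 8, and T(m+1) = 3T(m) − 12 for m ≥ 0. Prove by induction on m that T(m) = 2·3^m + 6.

Base case: T(0) = 8, and 2·3^0 + 6 = 2 + 6 = 8.
Assume T(k) = 2·3^k + 6 for some k ≥ 0.
Then T(k+1) = 3T(k) − 12 = 3·(2·3^k + 6) − 12 = 6·3^k + 18 − 12 = 2·3^{k+1} + 6.
So the formula holds for k+1, and by induction T(m) = 2·3^m + 6 for all m ≥ 0.

T(m) = 2·3^m + 6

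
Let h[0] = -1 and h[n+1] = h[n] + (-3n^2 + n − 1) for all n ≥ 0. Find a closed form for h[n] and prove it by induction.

Claim: h[n] = -n^3 + 2n^2 − 2n − 1.

Base case: h[0] = -1, and -0^3 + 2·0^2 − 2·0 − 1 = -1.
Assume h[m] = -m^3 + 2m^2 − 2m − 1.
Then h[m+1] = h[m] + (-3m^2 + m − 1) = (-m^3 + 2m^2 − 2m − 1) + (-3m^2 + m − 1) = -m^3 − m^2 − m − 2,
and -(m+1)^3 + 2·(m+1)^2 − 2·(m+1) − 1 = -m^3 − m^2 − m − 2.
Hence h[n] = -n^3 + 2n^2 − 2n − 1 for every n ≥ 0, by induction.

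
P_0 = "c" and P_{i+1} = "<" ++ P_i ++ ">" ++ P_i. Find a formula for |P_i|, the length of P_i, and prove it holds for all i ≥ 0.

Claim: |P_i| = 3·2^i − 2.

Base case: |P_0| = 1, and 3·2^0 − 2 = 1.
Assume |P_k| = 3·2^k − 2.
Then |P_{k+1}| = 1 + |P_k| + 1 + |P_k| = 2|P_k| + 2 = 2(3·2^k − 2) + 2 = 3·2^{k+1} − 4 + 2 = 3·2^{k+1} − 2.
So the formula holds for k+1, and by induction |P_i| = 3·2^i − 2 for all i ≥ 0.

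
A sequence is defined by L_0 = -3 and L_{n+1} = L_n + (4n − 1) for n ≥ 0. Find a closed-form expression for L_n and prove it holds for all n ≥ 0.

Claim: L_n = 2n^2 − 3n − 3.

Base case: L_0 = -3, and 2·0^2 − 3·0 − 3 = -3.
Assume L_r = 2r^2 − 3r − 3.
Then L_{r+1} = L_r + (4r − 1) = (2r^2 − 3r − 3) + (4r − 1) = 2r^2 + r − 4,
and 2·(r+1)^2 − 3·(r+1) − 3 = 2r^2 + r − 4.
By induction, L_n = 2n^2 − 3n − 3 for all n ≥ 0.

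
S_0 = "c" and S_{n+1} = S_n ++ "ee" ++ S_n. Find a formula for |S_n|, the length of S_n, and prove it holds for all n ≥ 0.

Claim: |S_n| = 3·2^n − 2.

Base case: |S_0| = 1, and 3·2^0 − 2 = 1.
Assume |S_k| = 3·2^k − 2.
Then |S_{k+1}| = |S_k| + 2 + |S_k| = 2|S_k| + 2 = 2(3·2^k − 2) + 2 = 3·2^{k+1} − 4 + 2 = 3·2^{k+1} − 2.
By induction, |S_n| = 3·2^n − 2 for all n ≥ 0.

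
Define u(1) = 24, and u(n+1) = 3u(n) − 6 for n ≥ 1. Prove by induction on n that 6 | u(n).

Base case: u(1) = 24 = 6·4, so 6 | u(1).
Assume 6 | u(m), so u(m) = 6t for some integer t.
Then u(m+1) = 3u(m) − 6 = 3·(6t) − 6 = 6(3t − 1), so 6 | u(m+1).
So the property holds for m+1, and by induction 6 | u(n) for all n ≥ 1.

6 | u(n)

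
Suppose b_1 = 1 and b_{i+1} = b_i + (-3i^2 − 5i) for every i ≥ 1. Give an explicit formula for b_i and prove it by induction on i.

Claim: b_i = -i^3 − i^2 + 2i + 1.

Base case: b_1 = 1, and -1^3 − 1^2 + 2·1 + 1 = 1.
Assume b_r = -r^3 − r^2 + 2r + 1.
Then b_{r+1} = b_r + (-3r^2 − 5r) = (-r^3 − r^2 + 2r + 1) + (-3r^2 − 5r) = -r^3 − 4r^2 − 3r + 1,
and -(r+1)^3 − (r+1)^2 + 2·(r+1) + 1 = -r^3 − 4r^2 − 3r + 1.
Hence b_i = -i^3 − i^2 + 2i + 1 for every i ≥ 1, by induction.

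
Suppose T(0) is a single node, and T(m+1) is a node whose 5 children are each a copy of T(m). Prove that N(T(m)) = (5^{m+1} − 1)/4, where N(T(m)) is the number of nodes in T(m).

Base case: N(T(0)) = 1, and (5^{0+1} − 1)/4 = 1.
Assume N(T(r)) = (5^{r+1} − 1)/4.
Then N(T(r+1)) = 1 + 5N(T(r)) = 1 + 5·(5^{r+1} − 1)/4 = 1 + (5^{r+2} − 5)/4 = (4 + 5^{r+2} − 5)/4 = (5^{r+2} − 1)/4.
So the formula holds for r+1, and by induction N(T(m)) = (5^{m+1} − 1)/4 for all m ≥ 0.

N(T(m)) = (5^{m+1} − 1)/4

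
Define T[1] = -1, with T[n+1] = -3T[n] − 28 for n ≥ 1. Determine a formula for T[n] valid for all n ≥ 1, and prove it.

Claim: T[n] = -2·(-3)^n − 7.

Base case: T[1] = -1, and -2·(-3)^1 − 7 = 6 − 7 = -1.
Assume T[k] = -2·(-3)^k − 7 for some k ≥ 1.
Then T[k+1] = -3T[k] − 28 = -3·(-2·(-3)^k − 7) − 28 = 6·(-3)^k + 21 − 28 = -2·(-3)^{k+1} − 7.
By induction, T[n] = -2·(-3)^n − 7 for all n ≥ 1.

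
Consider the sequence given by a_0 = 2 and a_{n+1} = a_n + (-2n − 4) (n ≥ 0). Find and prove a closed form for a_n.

Claim: a_n = -n^2 − 3n + 2.

Base case: a_0 = 2, and -0^2 − 3·0 + 2 = 2.
Assume a_m = -m^2 − 3m + 2.
Then a_{m+1} = a_m + (-2m − 4) = (-m^2 − 3m + 2) + (-2m − 4) = -m^2 − 5m − 2,
and -(m+1)^2 − 3·(m+1) + 2 = -m^2 − 5m − 2.
By induction, a_n = -n^2 − 3n + 2 for all n ≥ 0.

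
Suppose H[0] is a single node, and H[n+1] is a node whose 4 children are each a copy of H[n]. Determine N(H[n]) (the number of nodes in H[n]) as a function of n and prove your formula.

Claim: N(H[n]) = (4^{n+1} − 1)/3.

Base case: N(H[0]) = 1, and (4^{0+1} − 1)/3 = 1.
Assume N(H[r]) = (4^{r+1} − 1)/3.
Then N(H[r+1]) = 1 + 4N(H[r]) = 1 + 4·(4^{r+1} − 1)/3 = 1 + (4^{r+2} − 4)/3 = (3 + 4^{r+2} − 4)/3 = (4^{r+2} − 1)/3.
This completes the inductive step, so N(H[n]) = (4^{n+1} − 1)/3 for all n ≥ 0.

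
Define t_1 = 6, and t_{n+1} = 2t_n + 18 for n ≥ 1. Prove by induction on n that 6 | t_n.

Base case: t_1 = 6 = 6·1, so 6 | t_1.
Assume 6 | t_k, so t_k = 6s for some integer s.
Then t_{k+1} = 2t_k + 18 = 2·(6s) + 18 = 6(2s + 3), so 6 | t_{k+1}.
This completes the inductive step, so 6 | t_n for all n ≥ 1.

6 | t_n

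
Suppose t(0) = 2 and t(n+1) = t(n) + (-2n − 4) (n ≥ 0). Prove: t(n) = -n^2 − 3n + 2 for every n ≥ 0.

Base case: t(0) = 2, and -0^2 − 3·0 + 2 = 2.
Assume t(j) = -j^2 − 3j + 2.
Then t(j+1) = t(j) + (-2j − 4) = (-j^2 − 3j + 2) + (-2j − 4) = -j^2 − 5j − 2,
and -(j+1)^2 − 3·(j+1) + 2 = -j^2 − 5j − 2.
By induction, t(n) = -n^2 − 3n + 2 for all n ≥ 0.

t(n) = -n^2 − 3n + 2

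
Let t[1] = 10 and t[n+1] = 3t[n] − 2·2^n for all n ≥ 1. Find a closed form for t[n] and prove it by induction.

Claim: t[n] = 2·3^n + 2·2^n.

Base case: t[1] = 10, and 2·3^1 + 2·2^1 = 6 + 4 = 10.
Assume t[r] = 2·3^r + 2·2^r for some r ≥ 1.
Then t[r+1] = 3t[r] − 2·2^r = 3·(2·3^r + 2·2^r) − 2·2^r = 2·3^{r+1} + 6·2^r − 2·2^r = 2·3^{r+1} + 4·2^r = 2·3^{r+1} + 2·2^{r+1}.
By induction, t[n] = 2·3^n + 2·2^n for all n ≥ 1.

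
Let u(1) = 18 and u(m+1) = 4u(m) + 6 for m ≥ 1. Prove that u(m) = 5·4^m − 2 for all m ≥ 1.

Base case: u(1) = 18, and 5·4^1 − 2 = 20 − 2 = 18.
Assume u(k) = 5·4^k − 2 for some k ≥ 1.
Then u(k+1) = 4u(k) + 6 = 4·(5·4^k − 2) + 6 = 20·4^k − 8 + 6 = 5·4^{k+1} − 2.
So the formula holds for k+1, and by induction u(m) = 5·4^m − 2 for all m ≥ 1.

u(m) = 5·4^m − 2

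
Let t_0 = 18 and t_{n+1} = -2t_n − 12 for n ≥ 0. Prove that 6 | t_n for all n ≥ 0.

Base case: t_0 = 18 = 6·3, so 6 | t_0.
Assume 6 | t_k, so t_k = 6s for some integer s.
Then t_{k+1} = -2t_k − 12 = -2·(6s) − 12 = 6(-2s − 2), so 6 | t_{k+1}.
Hence 6 | t_n for every n ≥ 0, by induction.

6 | t_n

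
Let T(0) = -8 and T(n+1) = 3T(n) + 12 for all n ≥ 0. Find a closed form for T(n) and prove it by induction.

Claim: T(n) = -2·3^n − 6.

Base case: T(0) = -8, and -2·3^0 − 6 = -2 − 6 = -8.
Assume T(k) = -2·3^k − 6 for some k ≥ 0.
Then T(k+1) = 3T(k) + 12 = 3·(-2·3^k − 6) + 12 = -6·3^k − 18 + 12 = -2·3^{k+1} − 6.
By induction, T(n) = -2·3^n − 6 for all n ≥ 0.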